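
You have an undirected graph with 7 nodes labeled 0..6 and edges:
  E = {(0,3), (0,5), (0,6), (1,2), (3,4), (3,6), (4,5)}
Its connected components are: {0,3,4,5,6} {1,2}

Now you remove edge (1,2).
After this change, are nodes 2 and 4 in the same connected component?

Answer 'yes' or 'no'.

Answer: no

Derivation:
Initial components: {0,3,4,5,6} {1,2}
Removing edge (1,2): it was a bridge — component count 2 -> 3.
New components: {0,3,4,5,6} {1} {2}
Are 2 and 4 in the same component? no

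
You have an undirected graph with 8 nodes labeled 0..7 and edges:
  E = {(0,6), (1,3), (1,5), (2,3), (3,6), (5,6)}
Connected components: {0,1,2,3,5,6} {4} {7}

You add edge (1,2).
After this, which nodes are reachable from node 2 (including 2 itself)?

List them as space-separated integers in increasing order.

Before: nodes reachable from 2: {0,1,2,3,5,6}
Adding (1,2): both endpoints already in same component. Reachability from 2 unchanged.
After: nodes reachable from 2: {0,1,2,3,5,6}

Answer: 0 1 2 3 5 6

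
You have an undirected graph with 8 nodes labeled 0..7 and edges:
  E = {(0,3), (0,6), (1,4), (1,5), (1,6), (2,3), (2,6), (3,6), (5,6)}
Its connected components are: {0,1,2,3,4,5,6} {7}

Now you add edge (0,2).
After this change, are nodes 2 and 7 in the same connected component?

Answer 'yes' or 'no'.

Answer: no

Derivation:
Initial components: {0,1,2,3,4,5,6} {7}
Adding edge (0,2): both already in same component {0,1,2,3,4,5,6}. No change.
New components: {0,1,2,3,4,5,6} {7}
Are 2 and 7 in the same component? no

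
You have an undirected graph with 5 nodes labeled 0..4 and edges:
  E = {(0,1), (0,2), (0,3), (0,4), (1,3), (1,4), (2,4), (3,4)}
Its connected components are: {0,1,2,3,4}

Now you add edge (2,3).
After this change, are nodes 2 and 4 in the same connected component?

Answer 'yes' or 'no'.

Initial components: {0,1,2,3,4}
Adding edge (2,3): both already in same component {0,1,2,3,4}. No change.
New components: {0,1,2,3,4}
Are 2 and 4 in the same component? yes

Answer: yes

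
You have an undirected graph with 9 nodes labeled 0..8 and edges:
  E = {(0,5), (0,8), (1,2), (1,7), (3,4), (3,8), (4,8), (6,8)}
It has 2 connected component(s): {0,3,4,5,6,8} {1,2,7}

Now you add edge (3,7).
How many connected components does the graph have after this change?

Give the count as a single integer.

Initial component count: 2
Add (3,7): merges two components. Count decreases: 2 -> 1.
New component count: 1

Answer: 1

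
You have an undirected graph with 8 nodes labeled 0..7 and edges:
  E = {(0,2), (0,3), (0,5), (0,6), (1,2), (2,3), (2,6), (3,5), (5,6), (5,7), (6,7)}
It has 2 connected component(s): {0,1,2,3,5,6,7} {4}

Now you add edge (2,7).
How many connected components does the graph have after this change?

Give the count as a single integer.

Initial component count: 2
Add (2,7): endpoints already in same component. Count unchanged: 2.
New component count: 2

Answer: 2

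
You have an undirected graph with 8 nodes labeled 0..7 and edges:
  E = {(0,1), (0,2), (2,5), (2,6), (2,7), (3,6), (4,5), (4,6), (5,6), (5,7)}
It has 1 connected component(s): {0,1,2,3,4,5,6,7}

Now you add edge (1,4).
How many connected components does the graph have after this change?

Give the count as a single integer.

Answer: 1

Derivation:
Initial component count: 1
Add (1,4): endpoints already in same component. Count unchanged: 1.
New component count: 1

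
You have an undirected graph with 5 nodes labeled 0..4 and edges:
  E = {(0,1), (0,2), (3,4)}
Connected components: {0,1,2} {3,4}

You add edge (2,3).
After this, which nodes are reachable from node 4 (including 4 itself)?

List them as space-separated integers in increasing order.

Answer: 0 1 2 3 4

Derivation:
Before: nodes reachable from 4: {3,4}
Adding (2,3): merges 4's component with another. Reachability grows.
After: nodes reachable from 4: {0,1,2,3,4}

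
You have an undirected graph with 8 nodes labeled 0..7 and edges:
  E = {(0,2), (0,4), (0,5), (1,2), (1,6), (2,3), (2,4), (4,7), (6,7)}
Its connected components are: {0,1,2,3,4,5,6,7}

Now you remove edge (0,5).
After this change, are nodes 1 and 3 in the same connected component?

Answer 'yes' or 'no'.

Answer: yes

Derivation:
Initial components: {0,1,2,3,4,5,6,7}
Removing edge (0,5): it was a bridge — component count 1 -> 2.
New components: {0,1,2,3,4,6,7} {5}
Are 1 and 3 in the same component? yes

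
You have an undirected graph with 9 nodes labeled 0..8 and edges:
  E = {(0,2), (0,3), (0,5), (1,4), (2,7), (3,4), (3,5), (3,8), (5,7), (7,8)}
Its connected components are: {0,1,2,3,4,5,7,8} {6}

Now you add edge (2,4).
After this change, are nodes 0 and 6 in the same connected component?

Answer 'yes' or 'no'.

Initial components: {0,1,2,3,4,5,7,8} {6}
Adding edge (2,4): both already in same component {0,1,2,3,4,5,7,8}. No change.
New components: {0,1,2,3,4,5,7,8} {6}
Are 0 and 6 in the same component? no

Answer: no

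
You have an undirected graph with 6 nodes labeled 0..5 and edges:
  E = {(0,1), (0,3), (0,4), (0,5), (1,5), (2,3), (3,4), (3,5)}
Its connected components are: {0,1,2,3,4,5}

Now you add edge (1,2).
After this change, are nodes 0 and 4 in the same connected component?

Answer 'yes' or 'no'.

Initial components: {0,1,2,3,4,5}
Adding edge (1,2): both already in same component {0,1,2,3,4,5}. No change.
New components: {0,1,2,3,4,5}
Are 0 and 4 in the same component? yes

Answer: yes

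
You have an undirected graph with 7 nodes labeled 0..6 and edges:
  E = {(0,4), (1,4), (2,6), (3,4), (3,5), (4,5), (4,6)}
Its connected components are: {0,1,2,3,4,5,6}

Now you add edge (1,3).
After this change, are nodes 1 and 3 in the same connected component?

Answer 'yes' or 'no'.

Answer: yes

Derivation:
Initial components: {0,1,2,3,4,5,6}
Adding edge (1,3): both already in same component {0,1,2,3,4,5,6}. No change.
New components: {0,1,2,3,4,5,6}
Are 1 and 3 in the same component? yes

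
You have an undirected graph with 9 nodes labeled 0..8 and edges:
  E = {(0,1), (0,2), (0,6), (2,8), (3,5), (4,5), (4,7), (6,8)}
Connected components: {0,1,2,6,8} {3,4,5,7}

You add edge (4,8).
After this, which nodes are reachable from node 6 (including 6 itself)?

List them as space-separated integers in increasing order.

Answer: 0 1 2 3 4 5 6 7 8

Derivation:
Before: nodes reachable from 6: {0,1,2,6,8}
Adding (4,8): merges 6's component with another. Reachability grows.
After: nodes reachable from 6: {0,1,2,3,4,5,6,7,8}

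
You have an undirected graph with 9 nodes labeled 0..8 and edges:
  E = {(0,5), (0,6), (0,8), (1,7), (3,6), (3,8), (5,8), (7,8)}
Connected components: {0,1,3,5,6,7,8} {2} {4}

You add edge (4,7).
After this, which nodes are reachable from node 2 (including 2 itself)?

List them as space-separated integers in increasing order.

Before: nodes reachable from 2: {2}
Adding (4,7): merges two components, but neither contains 2. Reachability from 2 unchanged.
After: nodes reachable from 2: {2}

Answer: 2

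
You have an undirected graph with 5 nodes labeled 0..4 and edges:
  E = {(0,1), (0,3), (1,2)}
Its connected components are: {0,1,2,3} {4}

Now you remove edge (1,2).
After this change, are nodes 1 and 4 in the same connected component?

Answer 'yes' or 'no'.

Initial components: {0,1,2,3} {4}
Removing edge (1,2): it was a bridge — component count 2 -> 3.
New components: {0,1,3} {2} {4}
Are 1 and 4 in the same component? no

Answer: no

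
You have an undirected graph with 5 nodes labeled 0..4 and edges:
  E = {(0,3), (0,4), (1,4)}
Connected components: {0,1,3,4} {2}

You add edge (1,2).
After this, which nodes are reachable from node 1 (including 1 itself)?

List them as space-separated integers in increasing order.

Before: nodes reachable from 1: {0,1,3,4}
Adding (1,2): merges 1's component with another. Reachability grows.
After: nodes reachable from 1: {0,1,2,3,4}

Answer: 0 1 2 3 4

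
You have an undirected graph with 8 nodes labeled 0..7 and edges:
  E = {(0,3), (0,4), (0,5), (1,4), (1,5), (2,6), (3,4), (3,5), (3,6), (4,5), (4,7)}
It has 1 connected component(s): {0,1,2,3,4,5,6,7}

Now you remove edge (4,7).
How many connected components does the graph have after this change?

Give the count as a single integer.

Initial component count: 1
Remove (4,7): it was a bridge. Count increases: 1 -> 2.
  After removal, components: {0,1,2,3,4,5,6} {7}
New component count: 2

Answer: 2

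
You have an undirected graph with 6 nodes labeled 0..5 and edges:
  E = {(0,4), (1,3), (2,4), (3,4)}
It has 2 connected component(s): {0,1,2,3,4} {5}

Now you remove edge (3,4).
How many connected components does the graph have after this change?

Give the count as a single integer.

Initial component count: 2
Remove (3,4): it was a bridge. Count increases: 2 -> 3.
  After removal, components: {0,2,4} {1,3} {5}
New component count: 3

Answer: 3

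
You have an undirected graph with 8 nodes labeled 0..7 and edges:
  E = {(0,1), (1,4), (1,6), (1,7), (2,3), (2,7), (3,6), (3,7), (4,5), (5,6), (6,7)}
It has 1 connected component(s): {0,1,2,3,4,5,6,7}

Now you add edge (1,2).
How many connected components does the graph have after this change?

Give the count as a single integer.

Answer: 1

Derivation:
Initial component count: 1
Add (1,2): endpoints already in same component. Count unchanged: 1.
New component count: 1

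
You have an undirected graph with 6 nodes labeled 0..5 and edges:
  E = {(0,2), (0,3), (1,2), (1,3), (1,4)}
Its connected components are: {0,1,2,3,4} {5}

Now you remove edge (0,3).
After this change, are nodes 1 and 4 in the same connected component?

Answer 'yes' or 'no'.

Answer: yes

Derivation:
Initial components: {0,1,2,3,4} {5}
Removing edge (0,3): not a bridge — component count unchanged at 2.
New components: {0,1,2,3,4} {5}
Are 1 and 4 in the same component? yes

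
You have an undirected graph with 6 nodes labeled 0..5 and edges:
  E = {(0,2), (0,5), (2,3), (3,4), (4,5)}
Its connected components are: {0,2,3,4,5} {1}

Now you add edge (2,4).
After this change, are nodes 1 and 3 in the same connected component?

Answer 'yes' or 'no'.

Initial components: {0,2,3,4,5} {1}
Adding edge (2,4): both already in same component {0,2,3,4,5}. No change.
New components: {0,2,3,4,5} {1}
Are 1 and 3 in the same component? no

Answer: no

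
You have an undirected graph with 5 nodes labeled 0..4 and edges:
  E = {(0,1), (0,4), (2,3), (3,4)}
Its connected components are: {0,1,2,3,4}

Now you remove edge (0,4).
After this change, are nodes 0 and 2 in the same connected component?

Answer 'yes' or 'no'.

Answer: no

Derivation:
Initial components: {0,1,2,3,4}
Removing edge (0,4): it was a bridge — component count 1 -> 2.
New components: {0,1} {2,3,4}
Are 0 and 2 in the same component? no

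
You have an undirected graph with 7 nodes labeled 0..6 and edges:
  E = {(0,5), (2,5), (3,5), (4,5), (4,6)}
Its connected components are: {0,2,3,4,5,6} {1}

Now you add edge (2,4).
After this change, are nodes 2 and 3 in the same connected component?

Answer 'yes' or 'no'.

Answer: yes

Derivation:
Initial components: {0,2,3,4,5,6} {1}
Adding edge (2,4): both already in same component {0,2,3,4,5,6}. No change.
New components: {0,2,3,4,5,6} {1}
Are 2 and 3 in the same component? yes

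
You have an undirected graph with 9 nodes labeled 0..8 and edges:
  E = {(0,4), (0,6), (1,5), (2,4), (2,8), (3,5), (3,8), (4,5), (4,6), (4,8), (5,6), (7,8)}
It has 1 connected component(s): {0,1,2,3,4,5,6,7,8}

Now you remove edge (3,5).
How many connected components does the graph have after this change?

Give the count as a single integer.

Answer: 1

Derivation:
Initial component count: 1
Remove (3,5): not a bridge. Count unchanged: 1.
  After removal, components: {0,1,2,3,4,5,6,7,8}
New component count: 1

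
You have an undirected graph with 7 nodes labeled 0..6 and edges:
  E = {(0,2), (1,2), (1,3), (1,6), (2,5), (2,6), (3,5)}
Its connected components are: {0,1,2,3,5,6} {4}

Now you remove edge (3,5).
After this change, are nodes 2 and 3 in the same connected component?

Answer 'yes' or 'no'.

Initial components: {0,1,2,3,5,6} {4}
Removing edge (3,5): not a bridge — component count unchanged at 2.
New components: {0,1,2,3,5,6} {4}
Are 2 and 3 in the same component? yes

Answer: yes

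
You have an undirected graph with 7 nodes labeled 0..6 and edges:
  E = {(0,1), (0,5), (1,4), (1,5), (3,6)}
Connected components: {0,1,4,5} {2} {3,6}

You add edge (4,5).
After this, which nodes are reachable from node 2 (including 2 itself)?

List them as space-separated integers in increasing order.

Before: nodes reachable from 2: {2}
Adding (4,5): both endpoints already in same component. Reachability from 2 unchanged.
After: nodes reachable from 2: {2}

Answer: 2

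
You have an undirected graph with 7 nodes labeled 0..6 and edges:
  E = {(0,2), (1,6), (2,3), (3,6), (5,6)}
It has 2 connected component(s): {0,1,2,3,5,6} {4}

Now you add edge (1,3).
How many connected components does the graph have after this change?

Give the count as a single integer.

Answer: 2

Derivation:
Initial component count: 2
Add (1,3): endpoints already in same component. Count unchanged: 2.
New component count: 2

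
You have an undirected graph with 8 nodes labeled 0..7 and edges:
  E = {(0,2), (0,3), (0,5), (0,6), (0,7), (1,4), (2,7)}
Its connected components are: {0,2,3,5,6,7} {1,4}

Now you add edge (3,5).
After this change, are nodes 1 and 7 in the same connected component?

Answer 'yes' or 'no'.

Initial components: {0,2,3,5,6,7} {1,4}
Adding edge (3,5): both already in same component {0,2,3,5,6,7}. No change.
New components: {0,2,3,5,6,7} {1,4}
Are 1 and 7 in the same component? no

Answer: no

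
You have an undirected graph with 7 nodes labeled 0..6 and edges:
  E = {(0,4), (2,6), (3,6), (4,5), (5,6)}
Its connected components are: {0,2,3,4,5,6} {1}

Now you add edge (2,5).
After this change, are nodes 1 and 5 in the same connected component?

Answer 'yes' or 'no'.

Initial components: {0,2,3,4,5,6} {1}
Adding edge (2,5): both already in same component {0,2,3,4,5,6}. No change.
New components: {0,2,3,4,5,6} {1}
Are 1 and 5 in the same component? no

Answer: no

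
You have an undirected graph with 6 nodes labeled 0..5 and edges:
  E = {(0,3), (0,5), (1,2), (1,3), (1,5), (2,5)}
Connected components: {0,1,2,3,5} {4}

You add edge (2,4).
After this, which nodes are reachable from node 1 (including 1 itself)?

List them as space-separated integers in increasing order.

Answer: 0 1 2 3 4 5

Derivation:
Before: nodes reachable from 1: {0,1,2,3,5}
Adding (2,4): merges 1's component with another. Reachability grows.
After: nodes reachable from 1: {0,1,2,3,4,5}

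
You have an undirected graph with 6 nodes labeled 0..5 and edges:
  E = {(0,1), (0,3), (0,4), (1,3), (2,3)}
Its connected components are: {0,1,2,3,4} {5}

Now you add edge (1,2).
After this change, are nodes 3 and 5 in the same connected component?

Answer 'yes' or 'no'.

Answer: no

Derivation:
Initial components: {0,1,2,3,4} {5}
Adding edge (1,2): both already in same component {0,1,2,3,4}. No change.
New components: {0,1,2,3,4} {5}
Are 3 and 5 in the same component? no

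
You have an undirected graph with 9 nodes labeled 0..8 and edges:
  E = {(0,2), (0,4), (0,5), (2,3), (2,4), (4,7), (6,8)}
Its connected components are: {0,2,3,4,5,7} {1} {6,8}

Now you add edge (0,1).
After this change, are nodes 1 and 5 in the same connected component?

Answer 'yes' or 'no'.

Answer: yes

Derivation:
Initial components: {0,2,3,4,5,7} {1} {6,8}
Adding edge (0,1): merges {0,2,3,4,5,7} and {1}.
New components: {0,1,2,3,4,5,7} {6,8}
Are 1 and 5 in the same component? yes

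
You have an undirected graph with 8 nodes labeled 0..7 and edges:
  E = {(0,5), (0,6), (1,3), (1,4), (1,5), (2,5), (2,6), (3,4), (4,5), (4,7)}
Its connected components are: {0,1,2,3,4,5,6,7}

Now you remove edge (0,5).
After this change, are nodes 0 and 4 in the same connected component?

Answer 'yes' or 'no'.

Initial components: {0,1,2,3,4,5,6,7}
Removing edge (0,5): not a bridge — component count unchanged at 1.
New components: {0,1,2,3,4,5,6,7}
Are 0 and 4 in the same component? yes

Answer: yes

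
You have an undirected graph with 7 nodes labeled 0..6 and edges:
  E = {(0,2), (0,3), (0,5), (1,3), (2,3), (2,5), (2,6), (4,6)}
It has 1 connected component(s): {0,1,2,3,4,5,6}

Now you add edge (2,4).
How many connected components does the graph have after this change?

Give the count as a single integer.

Answer: 1

Derivation:
Initial component count: 1
Add (2,4): endpoints already in same component. Count unchanged: 1.
New component count: 1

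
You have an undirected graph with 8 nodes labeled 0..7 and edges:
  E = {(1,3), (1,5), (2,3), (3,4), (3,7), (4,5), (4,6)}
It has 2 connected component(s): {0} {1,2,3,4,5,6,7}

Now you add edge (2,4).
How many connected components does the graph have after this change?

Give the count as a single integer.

Answer: 2

Derivation:
Initial component count: 2
Add (2,4): endpoints already in same component. Count unchanged: 2.
New component count: 2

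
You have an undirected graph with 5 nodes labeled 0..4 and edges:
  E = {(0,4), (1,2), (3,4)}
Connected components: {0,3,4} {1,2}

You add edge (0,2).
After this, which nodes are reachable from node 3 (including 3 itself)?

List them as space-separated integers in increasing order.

Before: nodes reachable from 3: {0,3,4}
Adding (0,2): merges 3's component with another. Reachability grows.
After: nodes reachable from 3: {0,1,2,3,4}

Answer: 0 1 2 3 4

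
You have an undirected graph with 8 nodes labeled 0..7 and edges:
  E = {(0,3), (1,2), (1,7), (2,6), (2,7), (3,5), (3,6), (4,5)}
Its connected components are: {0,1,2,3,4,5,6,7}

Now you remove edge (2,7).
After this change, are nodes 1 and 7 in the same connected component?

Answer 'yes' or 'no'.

Initial components: {0,1,2,3,4,5,6,7}
Removing edge (2,7): not a bridge — component count unchanged at 1.
New components: {0,1,2,3,4,5,6,7}
Are 1 and 7 in the same component? yes

Answer: yes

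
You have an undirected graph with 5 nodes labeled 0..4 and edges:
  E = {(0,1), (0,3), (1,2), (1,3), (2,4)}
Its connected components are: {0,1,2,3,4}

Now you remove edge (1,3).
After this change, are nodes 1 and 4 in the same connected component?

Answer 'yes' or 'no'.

Initial components: {0,1,2,3,4}
Removing edge (1,3): not a bridge — component count unchanged at 1.
New components: {0,1,2,3,4}
Are 1 and 4 in the same component? yes

Answer: yes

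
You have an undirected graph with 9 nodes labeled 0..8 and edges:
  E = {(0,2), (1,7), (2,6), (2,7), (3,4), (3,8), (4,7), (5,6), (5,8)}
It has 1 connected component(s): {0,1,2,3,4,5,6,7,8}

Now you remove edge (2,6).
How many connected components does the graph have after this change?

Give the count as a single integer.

Initial component count: 1
Remove (2,6): not a bridge. Count unchanged: 1.
  After removal, components: {0,1,2,3,4,5,6,7,8}
New component count: 1

Answer: 1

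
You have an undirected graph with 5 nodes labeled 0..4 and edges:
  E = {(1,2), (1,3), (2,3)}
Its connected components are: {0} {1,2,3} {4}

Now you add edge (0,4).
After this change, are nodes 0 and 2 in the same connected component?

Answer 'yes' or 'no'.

Answer: no

Derivation:
Initial components: {0} {1,2,3} {4}
Adding edge (0,4): merges {0} and {4}.
New components: {0,4} {1,2,3}
Are 0 and 2 in the same component? no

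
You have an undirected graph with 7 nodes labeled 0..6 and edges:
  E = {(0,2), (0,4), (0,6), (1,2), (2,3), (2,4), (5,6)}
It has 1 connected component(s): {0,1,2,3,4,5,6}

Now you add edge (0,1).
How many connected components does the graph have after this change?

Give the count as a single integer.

Initial component count: 1
Add (0,1): endpoints already in same component. Count unchanged: 1.
New component count: 1

Answer: 1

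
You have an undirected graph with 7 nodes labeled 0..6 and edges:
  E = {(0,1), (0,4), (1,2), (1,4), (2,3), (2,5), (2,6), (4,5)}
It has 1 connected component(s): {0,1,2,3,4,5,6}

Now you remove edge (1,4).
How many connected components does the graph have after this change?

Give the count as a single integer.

Initial component count: 1
Remove (1,4): not a bridge. Count unchanged: 1.
  After removal, components: {0,1,2,3,4,5,6}
New component count: 1

Answer: 1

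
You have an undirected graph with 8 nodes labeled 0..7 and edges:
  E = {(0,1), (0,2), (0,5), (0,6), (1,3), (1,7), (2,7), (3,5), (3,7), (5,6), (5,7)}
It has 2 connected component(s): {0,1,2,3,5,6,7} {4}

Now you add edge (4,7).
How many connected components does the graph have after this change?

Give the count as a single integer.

Answer: 1

Derivation:
Initial component count: 2
Add (4,7): merges two components. Count decreases: 2 -> 1.
New component count: 1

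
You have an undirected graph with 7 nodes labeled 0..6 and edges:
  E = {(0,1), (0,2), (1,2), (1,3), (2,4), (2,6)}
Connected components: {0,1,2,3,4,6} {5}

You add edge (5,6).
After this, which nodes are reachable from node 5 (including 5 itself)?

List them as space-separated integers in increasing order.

Before: nodes reachable from 5: {5}
Adding (5,6): merges 5's component with another. Reachability grows.
After: nodes reachable from 5: {0,1,2,3,4,5,6}

Answer: 0 1 2 3 4 5 6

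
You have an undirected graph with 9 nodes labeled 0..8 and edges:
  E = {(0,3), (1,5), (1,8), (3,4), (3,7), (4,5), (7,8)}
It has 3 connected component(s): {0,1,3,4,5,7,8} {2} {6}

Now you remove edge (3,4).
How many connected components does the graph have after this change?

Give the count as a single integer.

Answer: 3

Derivation:
Initial component count: 3
Remove (3,4): not a bridge. Count unchanged: 3.
  After removal, components: {0,1,3,4,5,7,8} {2} {6}
New component count: 3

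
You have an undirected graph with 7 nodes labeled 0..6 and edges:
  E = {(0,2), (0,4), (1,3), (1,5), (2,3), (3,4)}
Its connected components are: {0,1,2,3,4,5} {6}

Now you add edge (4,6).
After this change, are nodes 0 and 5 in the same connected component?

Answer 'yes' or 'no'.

Answer: yes

Derivation:
Initial components: {0,1,2,3,4,5} {6}
Adding edge (4,6): merges {0,1,2,3,4,5} and {6}.
New components: {0,1,2,3,4,5,6}
Are 0 and 5 in the same component? yes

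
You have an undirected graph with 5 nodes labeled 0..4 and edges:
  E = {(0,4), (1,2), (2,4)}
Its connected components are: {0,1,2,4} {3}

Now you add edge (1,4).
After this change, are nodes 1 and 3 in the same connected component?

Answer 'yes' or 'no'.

Initial components: {0,1,2,4} {3}
Adding edge (1,4): both already in same component {0,1,2,4}. No change.
New components: {0,1,2,4} {3}
Are 1 and 3 in the same component? no

Answer: no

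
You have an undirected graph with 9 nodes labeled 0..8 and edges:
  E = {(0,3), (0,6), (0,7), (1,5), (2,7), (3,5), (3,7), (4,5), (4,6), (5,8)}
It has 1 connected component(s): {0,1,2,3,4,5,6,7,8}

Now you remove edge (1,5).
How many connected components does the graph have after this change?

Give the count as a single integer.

Initial component count: 1
Remove (1,5): it was a bridge. Count increases: 1 -> 2.
  After removal, components: {0,2,3,4,5,6,7,8} {1}
New component count: 2

Answer: 2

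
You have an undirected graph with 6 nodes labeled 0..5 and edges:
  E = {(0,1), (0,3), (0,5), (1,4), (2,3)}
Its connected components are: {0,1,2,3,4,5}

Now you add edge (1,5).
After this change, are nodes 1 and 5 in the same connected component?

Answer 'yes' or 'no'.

Initial components: {0,1,2,3,4,5}
Adding edge (1,5): both already in same component {0,1,2,3,4,5}. No change.
New components: {0,1,2,3,4,5}
Are 1 and 5 in the same component? yes

Answer: yes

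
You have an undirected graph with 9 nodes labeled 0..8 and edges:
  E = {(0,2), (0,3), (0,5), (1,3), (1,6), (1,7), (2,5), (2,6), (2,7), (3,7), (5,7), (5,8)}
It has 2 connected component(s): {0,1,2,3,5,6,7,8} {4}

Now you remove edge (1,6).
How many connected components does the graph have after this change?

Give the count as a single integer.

Initial component count: 2
Remove (1,6): not a bridge. Count unchanged: 2.
  After removal, components: {0,1,2,3,5,6,7,8} {4}
New component count: 2

Answer: 2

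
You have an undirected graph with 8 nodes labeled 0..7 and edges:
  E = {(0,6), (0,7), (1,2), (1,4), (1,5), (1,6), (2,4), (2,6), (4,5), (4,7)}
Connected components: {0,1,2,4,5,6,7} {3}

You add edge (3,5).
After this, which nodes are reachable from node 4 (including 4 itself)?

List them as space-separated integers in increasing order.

Before: nodes reachable from 4: {0,1,2,4,5,6,7}
Adding (3,5): merges 4's component with another. Reachability grows.
After: nodes reachable from 4: {0,1,2,3,4,5,6,7}

Answer: 0 1 2 3 4 5 6 7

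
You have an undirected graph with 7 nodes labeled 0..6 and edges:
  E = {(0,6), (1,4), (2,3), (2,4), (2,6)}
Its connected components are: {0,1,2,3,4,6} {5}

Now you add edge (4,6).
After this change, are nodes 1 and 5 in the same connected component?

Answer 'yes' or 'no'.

Initial components: {0,1,2,3,4,6} {5}
Adding edge (4,6): both already in same component {0,1,2,3,4,6}. No change.
New components: {0,1,2,3,4,6} {5}
Are 1 and 5 in the same component? no

Answer: no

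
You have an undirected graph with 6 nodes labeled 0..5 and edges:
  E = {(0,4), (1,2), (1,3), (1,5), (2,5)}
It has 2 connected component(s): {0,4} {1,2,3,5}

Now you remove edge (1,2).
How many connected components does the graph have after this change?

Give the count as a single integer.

Initial component count: 2
Remove (1,2): not a bridge. Count unchanged: 2.
  After removal, components: {0,4} {1,2,3,5}
New component count: 2

Answer: 2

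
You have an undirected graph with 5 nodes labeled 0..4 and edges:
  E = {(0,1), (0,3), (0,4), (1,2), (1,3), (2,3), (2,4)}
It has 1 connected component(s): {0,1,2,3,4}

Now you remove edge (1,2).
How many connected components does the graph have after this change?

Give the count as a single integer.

Initial component count: 1
Remove (1,2): not a bridge. Count unchanged: 1.
  After removal, components: {0,1,2,3,4}
New component count: 1

Answer: 1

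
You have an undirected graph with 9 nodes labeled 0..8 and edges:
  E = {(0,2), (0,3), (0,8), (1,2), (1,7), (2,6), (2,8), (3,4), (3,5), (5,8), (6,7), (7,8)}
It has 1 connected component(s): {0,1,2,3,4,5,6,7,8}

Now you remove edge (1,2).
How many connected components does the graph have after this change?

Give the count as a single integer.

Answer: 1

Derivation:
Initial component count: 1
Remove (1,2): not a bridge. Count unchanged: 1.
  After removal, components: {0,1,2,3,4,5,6,7,8}
New component count: 1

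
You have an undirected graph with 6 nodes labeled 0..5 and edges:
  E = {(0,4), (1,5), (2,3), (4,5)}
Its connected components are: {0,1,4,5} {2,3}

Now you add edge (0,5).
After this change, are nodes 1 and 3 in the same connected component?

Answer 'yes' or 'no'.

Initial components: {0,1,4,5} {2,3}
Adding edge (0,5): both already in same component {0,1,4,5}. No change.
New components: {0,1,4,5} {2,3}
Are 1 and 3 in the same component? no

Answer: no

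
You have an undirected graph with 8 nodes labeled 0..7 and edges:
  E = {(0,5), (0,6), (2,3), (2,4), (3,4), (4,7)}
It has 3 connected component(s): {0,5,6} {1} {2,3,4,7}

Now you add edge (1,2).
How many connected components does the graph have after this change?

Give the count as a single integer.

Answer: 2

Derivation:
Initial component count: 3
Add (1,2): merges two components. Count decreases: 3 -> 2.
New component count: 2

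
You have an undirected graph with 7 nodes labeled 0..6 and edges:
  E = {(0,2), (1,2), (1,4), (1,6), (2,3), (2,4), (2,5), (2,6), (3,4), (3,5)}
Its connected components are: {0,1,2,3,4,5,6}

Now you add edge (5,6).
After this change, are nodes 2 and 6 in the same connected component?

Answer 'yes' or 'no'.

Initial components: {0,1,2,3,4,5,6}
Adding edge (5,6): both already in same component {0,1,2,3,4,5,6}. No change.
New components: {0,1,2,3,4,5,6}
Are 2 and 6 in the same component? yes

Answer: yes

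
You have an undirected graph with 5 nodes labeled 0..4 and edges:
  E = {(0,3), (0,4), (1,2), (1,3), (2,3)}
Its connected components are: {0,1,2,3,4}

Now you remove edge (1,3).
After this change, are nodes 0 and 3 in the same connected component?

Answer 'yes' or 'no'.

Initial components: {0,1,2,3,4}
Removing edge (1,3): not a bridge — component count unchanged at 1.
New components: {0,1,2,3,4}
Are 0 and 3 in the same component? yes

Answer: yes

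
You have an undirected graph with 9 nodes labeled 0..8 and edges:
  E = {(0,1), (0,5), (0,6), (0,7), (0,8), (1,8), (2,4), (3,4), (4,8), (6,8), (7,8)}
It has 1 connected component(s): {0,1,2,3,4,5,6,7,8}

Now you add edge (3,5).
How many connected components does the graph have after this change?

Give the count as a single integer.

Answer: 1

Derivation:
Initial component count: 1
Add (3,5): endpoints already in same component. Count unchanged: 1.
New component count: 1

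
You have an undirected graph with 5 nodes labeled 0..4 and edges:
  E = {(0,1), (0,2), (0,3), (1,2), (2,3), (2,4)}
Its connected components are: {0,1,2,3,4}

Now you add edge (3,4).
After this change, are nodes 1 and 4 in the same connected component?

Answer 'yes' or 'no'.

Answer: yes

Derivation:
Initial components: {0,1,2,3,4}
Adding edge (3,4): both already in same component {0,1,2,3,4}. No change.
New components: {0,1,2,3,4}
Are 1 and 4 in the same component? yes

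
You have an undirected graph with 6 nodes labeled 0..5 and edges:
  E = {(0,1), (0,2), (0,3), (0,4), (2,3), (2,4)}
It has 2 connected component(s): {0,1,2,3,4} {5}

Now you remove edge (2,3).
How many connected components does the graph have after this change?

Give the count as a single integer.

Answer: 2

Derivation:
Initial component count: 2
Remove (2,3): not a bridge. Count unchanged: 2.
  After removal, components: {0,1,2,3,4} {5}
New component count: 2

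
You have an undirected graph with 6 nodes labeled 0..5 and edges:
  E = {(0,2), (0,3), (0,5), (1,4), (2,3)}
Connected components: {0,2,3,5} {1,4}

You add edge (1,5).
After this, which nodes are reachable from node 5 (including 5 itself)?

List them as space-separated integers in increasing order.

Before: nodes reachable from 5: {0,2,3,5}
Adding (1,5): merges 5's component with another. Reachability grows.
After: nodes reachable from 5: {0,1,2,3,4,5}

Answer: 0 1 2 3 4 5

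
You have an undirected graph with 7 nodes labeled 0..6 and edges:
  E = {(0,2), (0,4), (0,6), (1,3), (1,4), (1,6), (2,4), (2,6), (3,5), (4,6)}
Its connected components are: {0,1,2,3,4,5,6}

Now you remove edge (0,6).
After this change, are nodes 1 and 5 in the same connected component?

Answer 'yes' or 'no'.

Answer: yes

Derivation:
Initial components: {0,1,2,3,4,5,6}
Removing edge (0,6): not a bridge — component count unchanged at 1.
New components: {0,1,2,3,4,5,6}
Are 1 and 5 in the same component? yes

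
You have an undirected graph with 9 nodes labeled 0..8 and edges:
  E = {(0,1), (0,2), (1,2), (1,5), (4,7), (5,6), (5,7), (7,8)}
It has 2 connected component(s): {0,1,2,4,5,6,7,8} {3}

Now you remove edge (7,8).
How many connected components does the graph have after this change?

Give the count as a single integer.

Answer: 3

Derivation:
Initial component count: 2
Remove (7,8): it was a bridge. Count increases: 2 -> 3.
  After removal, components: {0,1,2,4,5,6,7} {3} {8}
New component count: 3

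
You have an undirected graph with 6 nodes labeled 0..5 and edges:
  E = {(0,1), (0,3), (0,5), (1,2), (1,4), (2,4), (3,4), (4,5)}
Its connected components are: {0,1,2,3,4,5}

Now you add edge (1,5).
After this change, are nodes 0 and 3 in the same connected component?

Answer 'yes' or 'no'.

Answer: yes

Derivation:
Initial components: {0,1,2,3,4,5}
Adding edge (1,5): both already in same component {0,1,2,3,4,5}. No change.
New components: {0,1,2,3,4,5}
Are 0 and 3 in the same component? yes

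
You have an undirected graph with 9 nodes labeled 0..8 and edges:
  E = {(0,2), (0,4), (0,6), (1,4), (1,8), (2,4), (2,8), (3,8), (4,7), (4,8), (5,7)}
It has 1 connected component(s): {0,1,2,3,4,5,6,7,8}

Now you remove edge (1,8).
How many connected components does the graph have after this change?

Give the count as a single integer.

Initial component count: 1
Remove (1,8): not a bridge. Count unchanged: 1.
  After removal, components: {0,1,2,3,4,5,6,7,8}
New component count: 1

Answer: 1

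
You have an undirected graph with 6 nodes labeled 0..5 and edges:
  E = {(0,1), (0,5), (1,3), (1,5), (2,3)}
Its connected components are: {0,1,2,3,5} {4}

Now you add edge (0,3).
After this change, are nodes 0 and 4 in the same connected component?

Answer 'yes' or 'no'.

Initial components: {0,1,2,3,5} {4}
Adding edge (0,3): both already in same component {0,1,2,3,5}. No change.
New components: {0,1,2,3,5} {4}
Are 0 and 4 in the same component? no

Answer: no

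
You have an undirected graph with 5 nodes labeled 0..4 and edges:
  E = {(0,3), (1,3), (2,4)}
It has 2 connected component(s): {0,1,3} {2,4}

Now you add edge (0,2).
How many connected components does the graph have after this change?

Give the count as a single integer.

Initial component count: 2
Add (0,2): merges two components. Count decreases: 2 -> 1.
New component count: 1

Answer: 1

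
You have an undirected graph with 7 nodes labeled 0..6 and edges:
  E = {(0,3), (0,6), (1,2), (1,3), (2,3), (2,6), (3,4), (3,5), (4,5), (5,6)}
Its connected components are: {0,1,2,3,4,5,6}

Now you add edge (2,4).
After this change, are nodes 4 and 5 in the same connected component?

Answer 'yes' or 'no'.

Initial components: {0,1,2,3,4,5,6}
Adding edge (2,4): both already in same component {0,1,2,3,4,5,6}. No change.
New components: {0,1,2,3,4,5,6}
Are 4 and 5 in the same component? yes

Answer: yes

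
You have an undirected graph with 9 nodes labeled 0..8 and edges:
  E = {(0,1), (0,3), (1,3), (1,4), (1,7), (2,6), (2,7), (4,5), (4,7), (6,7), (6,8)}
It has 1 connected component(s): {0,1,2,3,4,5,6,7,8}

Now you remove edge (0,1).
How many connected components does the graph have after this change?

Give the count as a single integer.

Initial component count: 1
Remove (0,1): not a bridge. Count unchanged: 1.
  After removal, components: {0,1,2,3,4,5,6,7,8}
New component count: 1

Answer: 1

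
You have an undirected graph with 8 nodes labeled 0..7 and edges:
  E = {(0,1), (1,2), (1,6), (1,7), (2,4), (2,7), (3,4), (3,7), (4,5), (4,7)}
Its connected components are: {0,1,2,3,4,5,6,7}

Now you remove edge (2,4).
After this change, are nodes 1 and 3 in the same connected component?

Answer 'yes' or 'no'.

Initial components: {0,1,2,3,4,5,6,7}
Removing edge (2,4): not a bridge — component count unchanged at 1.
New components: {0,1,2,3,4,5,6,7}
Are 1 and 3 in the same component? yes

Answer: yes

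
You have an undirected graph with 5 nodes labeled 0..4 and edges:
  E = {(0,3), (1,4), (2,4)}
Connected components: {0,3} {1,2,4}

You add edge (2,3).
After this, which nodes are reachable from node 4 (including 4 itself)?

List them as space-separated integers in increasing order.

Before: nodes reachable from 4: {1,2,4}
Adding (2,3): merges 4's component with another. Reachability grows.
After: nodes reachable from 4: {0,1,2,3,4}

Answer: 0 1 2 3 4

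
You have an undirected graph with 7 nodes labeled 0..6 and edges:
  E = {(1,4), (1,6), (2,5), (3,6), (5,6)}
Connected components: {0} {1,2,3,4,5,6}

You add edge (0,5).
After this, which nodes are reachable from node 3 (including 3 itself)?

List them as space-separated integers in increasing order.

Before: nodes reachable from 3: {1,2,3,4,5,6}
Adding (0,5): merges 3's component with another. Reachability grows.
After: nodes reachable from 3: {0,1,2,3,4,5,6}

Answer: 0 1 2 3 4 5 6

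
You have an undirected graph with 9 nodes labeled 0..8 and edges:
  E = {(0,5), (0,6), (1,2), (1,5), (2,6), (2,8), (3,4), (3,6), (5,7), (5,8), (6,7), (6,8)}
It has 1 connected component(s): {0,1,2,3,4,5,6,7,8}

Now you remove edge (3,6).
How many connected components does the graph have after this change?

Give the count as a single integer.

Initial component count: 1
Remove (3,6): it was a bridge. Count increases: 1 -> 2.
  After removal, components: {0,1,2,5,6,7,8} {3,4}
New component count: 2

Answer: 2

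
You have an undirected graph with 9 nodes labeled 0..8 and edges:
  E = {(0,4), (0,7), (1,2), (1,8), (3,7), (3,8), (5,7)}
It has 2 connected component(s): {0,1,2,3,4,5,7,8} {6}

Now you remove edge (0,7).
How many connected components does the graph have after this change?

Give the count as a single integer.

Answer: 3

Derivation:
Initial component count: 2
Remove (0,7): it was a bridge. Count increases: 2 -> 3.
  After removal, components: {0,4} {1,2,3,5,7,8} {6}
New component count: 3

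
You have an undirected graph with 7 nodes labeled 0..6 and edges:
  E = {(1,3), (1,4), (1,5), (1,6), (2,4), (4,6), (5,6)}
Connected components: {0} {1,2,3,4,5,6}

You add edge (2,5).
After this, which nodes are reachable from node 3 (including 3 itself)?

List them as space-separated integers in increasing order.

Before: nodes reachable from 3: {1,2,3,4,5,6}
Adding (2,5): both endpoints already in same component. Reachability from 3 unchanged.
After: nodes reachable from 3: {1,2,3,4,5,6}

Answer: 1 2 3 4 5 6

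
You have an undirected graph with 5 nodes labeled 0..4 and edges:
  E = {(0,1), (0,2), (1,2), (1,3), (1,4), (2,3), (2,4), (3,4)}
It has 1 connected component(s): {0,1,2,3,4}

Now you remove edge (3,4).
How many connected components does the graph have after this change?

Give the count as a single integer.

Answer: 1

Derivation:
Initial component count: 1
Remove (3,4): not a bridge. Count unchanged: 1.
  After removal, components: {0,1,2,3,4}
New component count: 1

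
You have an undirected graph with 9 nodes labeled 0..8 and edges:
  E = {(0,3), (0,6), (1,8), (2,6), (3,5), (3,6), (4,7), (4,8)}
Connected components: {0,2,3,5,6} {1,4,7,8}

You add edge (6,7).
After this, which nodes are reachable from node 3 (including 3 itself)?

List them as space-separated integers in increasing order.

Before: nodes reachable from 3: {0,2,3,5,6}
Adding (6,7): merges 3's component with another. Reachability grows.
After: nodes reachable from 3: {0,1,2,3,4,5,6,7,8}

Answer: 0 1 2 3 4 5 6 7 8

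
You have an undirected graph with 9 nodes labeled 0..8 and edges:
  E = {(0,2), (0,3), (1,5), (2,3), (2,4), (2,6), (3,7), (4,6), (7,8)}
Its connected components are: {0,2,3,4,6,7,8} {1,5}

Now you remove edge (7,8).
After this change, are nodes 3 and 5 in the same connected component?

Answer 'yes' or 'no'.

Initial components: {0,2,3,4,6,7,8} {1,5}
Removing edge (7,8): it was a bridge — component count 2 -> 3.
New components: {0,2,3,4,6,7} {1,5} {8}
Are 3 and 5 in the same component? no

Answer: no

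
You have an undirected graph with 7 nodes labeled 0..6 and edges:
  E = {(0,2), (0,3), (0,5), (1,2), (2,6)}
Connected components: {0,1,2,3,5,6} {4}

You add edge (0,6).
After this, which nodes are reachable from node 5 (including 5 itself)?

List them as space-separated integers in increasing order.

Before: nodes reachable from 5: {0,1,2,3,5,6}
Adding (0,6): both endpoints already in same component. Reachability from 5 unchanged.
After: nodes reachable from 5: {0,1,2,3,5,6}

Answer: 0 1 2 3 5 6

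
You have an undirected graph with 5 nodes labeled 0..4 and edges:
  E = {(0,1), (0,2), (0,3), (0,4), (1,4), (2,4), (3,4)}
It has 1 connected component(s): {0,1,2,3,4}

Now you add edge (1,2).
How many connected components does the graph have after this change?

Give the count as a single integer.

Answer: 1

Derivation:
Initial component count: 1
Add (1,2): endpoints already in same component. Count unchanged: 1.
New component count: 1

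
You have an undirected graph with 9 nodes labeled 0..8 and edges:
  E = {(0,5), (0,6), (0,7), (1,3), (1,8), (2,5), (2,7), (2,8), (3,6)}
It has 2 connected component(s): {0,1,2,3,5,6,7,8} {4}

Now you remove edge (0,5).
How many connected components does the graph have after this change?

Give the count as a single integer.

Answer: 2

Derivation:
Initial component count: 2
Remove (0,5): not a bridge. Count unchanged: 2.
  After removal, components: {0,1,2,3,5,6,7,8} {4}
New component count: 2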